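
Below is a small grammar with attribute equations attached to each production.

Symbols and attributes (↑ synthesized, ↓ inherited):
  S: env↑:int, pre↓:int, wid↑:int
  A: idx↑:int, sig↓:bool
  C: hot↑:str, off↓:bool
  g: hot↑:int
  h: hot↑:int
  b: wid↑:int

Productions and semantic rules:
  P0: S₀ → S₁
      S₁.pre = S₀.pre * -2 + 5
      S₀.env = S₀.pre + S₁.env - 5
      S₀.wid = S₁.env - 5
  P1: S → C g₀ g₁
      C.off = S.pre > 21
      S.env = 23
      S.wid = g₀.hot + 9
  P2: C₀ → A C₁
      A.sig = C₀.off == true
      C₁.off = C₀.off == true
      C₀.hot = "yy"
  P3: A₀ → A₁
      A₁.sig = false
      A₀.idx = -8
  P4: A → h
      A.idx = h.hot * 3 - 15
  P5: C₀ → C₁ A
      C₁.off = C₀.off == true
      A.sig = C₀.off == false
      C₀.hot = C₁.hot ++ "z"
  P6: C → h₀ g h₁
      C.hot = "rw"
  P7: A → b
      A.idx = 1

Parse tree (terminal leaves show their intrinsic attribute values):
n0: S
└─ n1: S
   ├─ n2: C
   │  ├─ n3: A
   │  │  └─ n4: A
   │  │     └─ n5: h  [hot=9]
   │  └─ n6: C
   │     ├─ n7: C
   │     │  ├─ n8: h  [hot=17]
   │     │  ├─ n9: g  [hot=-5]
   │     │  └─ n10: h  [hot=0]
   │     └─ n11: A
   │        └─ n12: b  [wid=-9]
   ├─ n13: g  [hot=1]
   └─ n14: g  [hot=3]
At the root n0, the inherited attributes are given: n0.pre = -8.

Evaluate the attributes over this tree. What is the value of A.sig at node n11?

1. n0.pre = -8  [given at root]
2. n1.pre = 21  [S₀.pre * -2 + 5]
3. n2.off = false  [S.pre > 21]
4. n3.sig = false  [C₀.off == true]
5. n4.sig = false  [false]
6. n5.hot = 9  [terminal]
7. n4.idx = 12  [h.hot * 3 - 15]
8. n3.idx = -8  [-8]
9. n6.off = false  [C₀.off == true]
10. n7.off = false  [C₀.off == true]
11. n8.hot = 17  [terminal]
12. n9.hot = -5  [terminal]
13. n10.hot = 0  [terminal]
14. n7.hot = "rw"  ["rw"]
15. n11.sig = true  [C₀.off == false]
16. n12.wid = -9  [terminal]
17. n11.idx = 1  [1]
18. n6.hot = "rwz"  [C₁.hot ++ "z"]
19. n2.hot = "yy"  ["yy"]
20. n13.hot = 1  [terminal]
21. n14.hot = 3  [terminal]
22. n1.env = 23  [23]
23. n1.wid = 10  [g₀.hot + 9]
24. n0.env = 10  [S₀.pre + S₁.env - 5]
25. n0.wid = 18  [S₁.env - 5]

true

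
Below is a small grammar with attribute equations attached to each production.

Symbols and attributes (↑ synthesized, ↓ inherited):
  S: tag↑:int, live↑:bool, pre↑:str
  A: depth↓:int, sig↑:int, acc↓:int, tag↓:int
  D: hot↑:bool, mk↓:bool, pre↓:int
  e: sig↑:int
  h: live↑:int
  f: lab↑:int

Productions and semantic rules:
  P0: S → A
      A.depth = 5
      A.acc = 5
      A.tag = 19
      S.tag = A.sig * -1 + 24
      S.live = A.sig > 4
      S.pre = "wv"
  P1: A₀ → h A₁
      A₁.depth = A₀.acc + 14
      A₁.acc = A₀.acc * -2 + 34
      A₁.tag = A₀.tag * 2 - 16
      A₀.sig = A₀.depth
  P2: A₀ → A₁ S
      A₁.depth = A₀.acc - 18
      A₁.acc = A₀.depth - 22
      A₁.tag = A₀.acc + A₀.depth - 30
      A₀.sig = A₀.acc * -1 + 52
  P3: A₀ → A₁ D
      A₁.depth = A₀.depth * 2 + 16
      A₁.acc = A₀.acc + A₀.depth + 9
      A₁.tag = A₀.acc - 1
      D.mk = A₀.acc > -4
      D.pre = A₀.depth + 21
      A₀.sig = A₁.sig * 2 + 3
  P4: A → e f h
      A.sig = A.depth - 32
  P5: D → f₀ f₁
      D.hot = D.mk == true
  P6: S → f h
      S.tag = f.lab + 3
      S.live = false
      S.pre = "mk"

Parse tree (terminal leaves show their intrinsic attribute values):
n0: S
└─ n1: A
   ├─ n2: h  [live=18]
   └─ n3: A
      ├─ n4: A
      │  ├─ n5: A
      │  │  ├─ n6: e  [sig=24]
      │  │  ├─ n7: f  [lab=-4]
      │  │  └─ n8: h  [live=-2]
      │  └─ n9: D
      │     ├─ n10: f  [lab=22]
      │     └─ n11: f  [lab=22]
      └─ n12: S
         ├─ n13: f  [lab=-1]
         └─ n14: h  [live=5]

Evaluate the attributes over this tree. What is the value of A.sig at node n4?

-5

1. n1.depth = 5  [5]
2. n1.acc = 5  [5]
3. n1.tag = 19  [19]
4. n2.live = 18  [terminal]
5. n3.depth = 19  [A₀.acc + 14]
6. n3.acc = 24  [A₀.acc * -2 + 34]
7. n3.tag = 22  [A₀.tag * 2 - 16]
8. n4.depth = 6  [A₀.acc - 18]
9. n4.acc = -3  [A₀.depth - 22]
10. n4.tag = 13  [A₀.acc + A₀.depth - 30]
11. n5.depth = 28  [A₀.depth * 2 + 16]
12. n5.acc = 12  [A₀.acc + A₀.depth + 9]
13. n5.tag = -4  [A₀.acc - 1]
14. n6.sig = 24  [terminal]
15. n7.lab = -4  [terminal]
16. n8.live = -2  [terminal]
17. n5.sig = -4  [A.depth - 32]
18. n9.mk = true  [A₀.acc > -4]
19. n9.pre = 27  [A₀.depth + 21]
20. n10.lab = 22  [terminal]
21. n11.lab = 22  [terminal]
22. n9.hot = true  [D.mk == true]
23. n4.sig = -5  [A₁.sig * 2 + 3]
24. n13.lab = -1  [terminal]
25. n14.live = 5  [terminal]
26. n12.tag = 2  [f.lab + 3]
27. n12.live = false  [false]
28. n12.pre = "mk"  ["mk"]
29. n3.sig = 28  [A₀.acc * -1 + 52]
30. n1.sig = 5  [A₀.depth]
31. n0.tag = 19  [A.sig * -1 + 24]
32. n0.live = true  [A.sig > 4]
33. n0.pre = "wv"  ["wv"]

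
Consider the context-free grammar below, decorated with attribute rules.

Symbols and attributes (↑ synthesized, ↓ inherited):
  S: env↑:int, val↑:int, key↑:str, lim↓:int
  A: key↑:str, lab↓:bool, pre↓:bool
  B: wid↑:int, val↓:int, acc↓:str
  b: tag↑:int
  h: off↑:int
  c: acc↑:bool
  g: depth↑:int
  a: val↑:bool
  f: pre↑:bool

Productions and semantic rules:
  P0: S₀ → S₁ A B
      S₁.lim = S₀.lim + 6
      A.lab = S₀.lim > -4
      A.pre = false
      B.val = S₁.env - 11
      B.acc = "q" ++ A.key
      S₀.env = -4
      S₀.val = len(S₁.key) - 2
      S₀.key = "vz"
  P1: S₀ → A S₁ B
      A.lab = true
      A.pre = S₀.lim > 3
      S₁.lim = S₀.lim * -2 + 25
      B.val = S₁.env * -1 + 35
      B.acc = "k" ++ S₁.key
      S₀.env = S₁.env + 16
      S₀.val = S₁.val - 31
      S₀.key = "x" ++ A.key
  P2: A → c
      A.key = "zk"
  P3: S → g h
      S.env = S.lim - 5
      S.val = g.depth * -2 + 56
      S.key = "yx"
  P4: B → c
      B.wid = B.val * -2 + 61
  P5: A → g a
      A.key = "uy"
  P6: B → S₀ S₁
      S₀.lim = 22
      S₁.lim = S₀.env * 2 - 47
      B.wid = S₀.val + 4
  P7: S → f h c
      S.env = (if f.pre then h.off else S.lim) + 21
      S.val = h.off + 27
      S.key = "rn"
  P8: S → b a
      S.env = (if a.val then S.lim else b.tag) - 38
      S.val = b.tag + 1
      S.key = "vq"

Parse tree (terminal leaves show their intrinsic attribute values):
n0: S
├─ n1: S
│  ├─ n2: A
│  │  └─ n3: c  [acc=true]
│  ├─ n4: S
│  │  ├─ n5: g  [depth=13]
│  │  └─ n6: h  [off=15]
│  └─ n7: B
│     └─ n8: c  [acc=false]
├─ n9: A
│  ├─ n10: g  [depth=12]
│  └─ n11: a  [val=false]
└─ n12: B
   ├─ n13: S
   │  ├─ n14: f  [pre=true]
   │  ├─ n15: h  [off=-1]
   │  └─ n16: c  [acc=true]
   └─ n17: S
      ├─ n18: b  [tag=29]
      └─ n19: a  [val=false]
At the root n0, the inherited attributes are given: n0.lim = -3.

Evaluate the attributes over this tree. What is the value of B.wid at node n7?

19

1. n0.lim = -3  [given at root]
2. n1.lim = 3  [S₀.lim + 6]
3. n2.lab = true  [true]
4. n2.pre = false  [S₀.lim > 3]
5. n3.acc = true  [terminal]
6. n2.key = "zk"  ["zk"]
7. n4.lim = 19  [S₀.lim * -2 + 25]
8. n5.depth = 13  [terminal]
9. n6.off = 15  [terminal]
10. n4.env = 14  [S.lim - 5]
11. n4.val = 30  [g.depth * -2 + 56]
12. n4.key = "yx"  ["yx"]
13. n7.val = 21  [S₁.env * -1 + 35]
14. n7.acc = "kyx"  ["k" ++ S₁.key]
15. n8.acc = false  [terminal]
16. n7.wid = 19  [B.val * -2 + 61]
17. n1.env = 30  [S₁.env + 16]
18. n1.val = -1  [S₁.val - 31]
19. n1.key = "xzk"  ["x" ++ A.key]
20. n9.lab = true  [S₀.lim > -4]
21. n9.pre = false  [false]
22. n10.depth = 12  [terminal]
23. n11.val = false  [terminal]
24. n9.key = "uy"  ["uy"]
25. n12.val = 19  [S₁.env - 11]
26. n12.acc = "quy"  ["q" ++ A.key]
27. n13.lim = 22  [22]
28. n14.pre = true  [terminal]
29. n15.off = -1  [terminal]
30. n16.acc = true  [terminal]
31. n13.env = 20  [(if f.pre then h.off else S.lim) + 21]
32. n13.val = 26  [h.off + 27]
33. n13.key = "rn"  ["rn"]
34. n17.lim = -7  [S₀.env * 2 - 47]
35. n18.tag = 29  [terminal]
36. n19.val = false  [terminal]
37. n17.env = -9  [(if a.val then S.lim else b.tag) - 38]
38. n17.val = 30  [b.tag + 1]
39. n17.key = "vq"  ["vq"]
40. n12.wid = 30  [S₀.val + 4]
41. n0.env = -4  [-4]
42. n0.val = 1  [len(S₁.key) - 2]
43. n0.key = "vz"  ["vz"]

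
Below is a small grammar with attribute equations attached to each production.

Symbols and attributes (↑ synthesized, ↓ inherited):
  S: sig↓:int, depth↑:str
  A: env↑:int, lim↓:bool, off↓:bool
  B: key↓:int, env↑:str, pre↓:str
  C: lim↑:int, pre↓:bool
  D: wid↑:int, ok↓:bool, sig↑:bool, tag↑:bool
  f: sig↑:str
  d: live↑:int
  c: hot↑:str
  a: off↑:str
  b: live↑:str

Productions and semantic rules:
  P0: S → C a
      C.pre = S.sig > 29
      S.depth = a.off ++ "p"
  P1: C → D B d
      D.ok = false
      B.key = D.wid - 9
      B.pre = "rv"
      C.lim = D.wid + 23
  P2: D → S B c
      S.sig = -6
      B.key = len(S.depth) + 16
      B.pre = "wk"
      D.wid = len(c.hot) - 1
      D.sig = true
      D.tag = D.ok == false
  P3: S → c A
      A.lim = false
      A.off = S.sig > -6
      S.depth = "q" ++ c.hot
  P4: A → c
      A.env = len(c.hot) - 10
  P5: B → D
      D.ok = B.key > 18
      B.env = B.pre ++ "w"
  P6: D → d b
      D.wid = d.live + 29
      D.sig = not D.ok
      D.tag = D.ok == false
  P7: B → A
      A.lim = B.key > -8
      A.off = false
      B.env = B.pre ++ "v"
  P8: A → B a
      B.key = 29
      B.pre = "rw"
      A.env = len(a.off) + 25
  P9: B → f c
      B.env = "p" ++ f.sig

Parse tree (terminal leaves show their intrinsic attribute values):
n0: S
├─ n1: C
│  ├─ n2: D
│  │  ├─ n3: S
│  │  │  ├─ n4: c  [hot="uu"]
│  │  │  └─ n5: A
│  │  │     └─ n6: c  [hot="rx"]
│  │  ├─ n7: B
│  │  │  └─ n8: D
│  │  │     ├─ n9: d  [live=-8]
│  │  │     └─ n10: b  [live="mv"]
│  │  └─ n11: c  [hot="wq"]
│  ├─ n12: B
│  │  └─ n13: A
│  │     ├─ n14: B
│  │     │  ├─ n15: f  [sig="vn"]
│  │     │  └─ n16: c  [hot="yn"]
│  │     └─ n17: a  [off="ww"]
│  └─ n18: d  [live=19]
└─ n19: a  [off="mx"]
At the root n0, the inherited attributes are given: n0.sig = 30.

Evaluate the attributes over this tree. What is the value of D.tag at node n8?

false

1. n0.sig = 30  [given at root]
2. n1.pre = true  [S.sig > 29]
3. n2.ok = false  [false]
4. n3.sig = -6  [-6]
5. n4.hot = "uu"  [terminal]
6. n5.lim = false  [false]
7. n5.off = false  [S.sig > -6]
8. n6.hot = "rx"  [terminal]
9. n5.env = -8  [len(c.hot) - 10]
10. n3.depth = "quu"  ["q" ++ c.hot]
11. n7.key = 19  [len(S.depth) + 16]
12. n7.pre = "wk"  ["wk"]
13. n8.ok = true  [B.key > 18]
14. n9.live = -8  [terminal]
15. n10.live = "mv"  [terminal]
16. n8.wid = 21  [d.live + 29]
17. n8.sig = false  [not D.ok]
18. n8.tag = false  [D.ok == false]
19. n7.env = "wkw"  [B.pre ++ "w"]
20. n11.hot = "wq"  [terminal]
21. n2.wid = 1  [len(c.hot) - 1]
22. n2.sig = true  [true]
23. n2.tag = true  [D.ok == false]
24. n12.key = -8  [D.wid - 9]
25. n12.pre = "rv"  ["rv"]
26. n13.lim = false  [B.key > -8]
27. n13.off = false  [false]
28. n14.key = 29  [29]
29. n14.pre = "rw"  ["rw"]
30. n15.sig = "vn"  [terminal]
31. n16.hot = "yn"  [terminal]
32. n14.env = "pvn"  ["p" ++ f.sig]
33. n17.off = "ww"  [terminal]
34. n13.env = 27  [len(a.off) + 25]
35. n12.env = "rvv"  [B.pre ++ "v"]
36. n18.live = 19  [terminal]
37. n1.lim = 24  [D.wid + 23]
38. n19.off = "mx"  [terminal]
39. n0.depth = "mxp"  [a.off ++ "p"]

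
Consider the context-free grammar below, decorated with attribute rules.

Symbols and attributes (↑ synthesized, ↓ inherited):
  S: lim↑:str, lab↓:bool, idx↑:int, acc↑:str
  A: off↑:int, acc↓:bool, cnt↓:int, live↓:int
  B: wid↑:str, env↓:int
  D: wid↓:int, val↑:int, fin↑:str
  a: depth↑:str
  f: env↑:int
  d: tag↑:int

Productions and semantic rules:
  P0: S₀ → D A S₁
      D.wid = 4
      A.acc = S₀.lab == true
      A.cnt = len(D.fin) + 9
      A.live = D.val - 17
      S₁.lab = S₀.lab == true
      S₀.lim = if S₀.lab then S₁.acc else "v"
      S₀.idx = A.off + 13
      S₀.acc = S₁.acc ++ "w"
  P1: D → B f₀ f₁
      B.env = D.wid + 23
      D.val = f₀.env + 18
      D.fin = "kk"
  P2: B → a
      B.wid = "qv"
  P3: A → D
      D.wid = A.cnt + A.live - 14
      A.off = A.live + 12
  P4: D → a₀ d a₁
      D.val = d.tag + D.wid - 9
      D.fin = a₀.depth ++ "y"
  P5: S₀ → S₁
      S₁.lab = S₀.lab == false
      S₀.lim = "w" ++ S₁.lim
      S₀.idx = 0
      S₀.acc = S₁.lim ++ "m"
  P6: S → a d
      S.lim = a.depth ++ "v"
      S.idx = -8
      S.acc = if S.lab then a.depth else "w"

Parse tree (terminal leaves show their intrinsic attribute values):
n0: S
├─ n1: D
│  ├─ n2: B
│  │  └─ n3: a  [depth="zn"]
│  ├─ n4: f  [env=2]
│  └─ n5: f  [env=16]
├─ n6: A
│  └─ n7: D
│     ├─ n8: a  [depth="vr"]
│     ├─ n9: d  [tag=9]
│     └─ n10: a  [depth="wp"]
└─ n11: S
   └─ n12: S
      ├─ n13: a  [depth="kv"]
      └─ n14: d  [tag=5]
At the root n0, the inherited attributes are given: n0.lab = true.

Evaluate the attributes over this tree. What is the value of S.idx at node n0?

1. n0.lab = true  [given at root]
2. n1.wid = 4  [4]
3. n2.env = 27  [D.wid + 23]
4. n3.depth = "zn"  [terminal]
5. n2.wid = "qv"  ["qv"]
6. n4.env = 2  [terminal]
7. n5.env = 16  [terminal]
8. n1.val = 20  [f₀.env + 18]
9. n1.fin = "kk"  ["kk"]
10. n6.acc = true  [S₀.lab == true]
11. n6.cnt = 11  [len(D.fin) + 9]
12. n6.live = 3  [D.val - 17]
13. n7.wid = 0  [A.cnt + A.live - 14]
14. n8.depth = "vr"  [terminal]
15. n9.tag = 9  [terminal]
16. n10.depth = "wp"  [terminal]
17. n7.val = 0  [d.tag + D.wid - 9]
18. n7.fin = "vry"  [a₀.depth ++ "y"]
19. n6.off = 15  [A.live + 12]
20. n11.lab = true  [S₀.lab == true]
21. n12.lab = false  [S₀.lab == false]
22. n13.depth = "kv"  [terminal]
23. n14.tag = 5  [terminal]
24. n12.lim = "kvv"  [a.depth ++ "v"]
25. n12.idx = -8  [-8]
26. n12.acc = "w"  [if S.lab then a.depth else "w"]
27. n11.lim = "wkvv"  ["w" ++ S₁.lim]
28. n11.idx = 0  [0]
29. n11.acc = "kvvm"  [S₁.lim ++ "m"]
30. n0.lim = "kvvm"  [if S₀.lab then S₁.acc else "v"]
31. n0.idx = 28  [A.off + 13]
32. n0.acc = "kvvmw"  [S₁.acc ++ "w"]

28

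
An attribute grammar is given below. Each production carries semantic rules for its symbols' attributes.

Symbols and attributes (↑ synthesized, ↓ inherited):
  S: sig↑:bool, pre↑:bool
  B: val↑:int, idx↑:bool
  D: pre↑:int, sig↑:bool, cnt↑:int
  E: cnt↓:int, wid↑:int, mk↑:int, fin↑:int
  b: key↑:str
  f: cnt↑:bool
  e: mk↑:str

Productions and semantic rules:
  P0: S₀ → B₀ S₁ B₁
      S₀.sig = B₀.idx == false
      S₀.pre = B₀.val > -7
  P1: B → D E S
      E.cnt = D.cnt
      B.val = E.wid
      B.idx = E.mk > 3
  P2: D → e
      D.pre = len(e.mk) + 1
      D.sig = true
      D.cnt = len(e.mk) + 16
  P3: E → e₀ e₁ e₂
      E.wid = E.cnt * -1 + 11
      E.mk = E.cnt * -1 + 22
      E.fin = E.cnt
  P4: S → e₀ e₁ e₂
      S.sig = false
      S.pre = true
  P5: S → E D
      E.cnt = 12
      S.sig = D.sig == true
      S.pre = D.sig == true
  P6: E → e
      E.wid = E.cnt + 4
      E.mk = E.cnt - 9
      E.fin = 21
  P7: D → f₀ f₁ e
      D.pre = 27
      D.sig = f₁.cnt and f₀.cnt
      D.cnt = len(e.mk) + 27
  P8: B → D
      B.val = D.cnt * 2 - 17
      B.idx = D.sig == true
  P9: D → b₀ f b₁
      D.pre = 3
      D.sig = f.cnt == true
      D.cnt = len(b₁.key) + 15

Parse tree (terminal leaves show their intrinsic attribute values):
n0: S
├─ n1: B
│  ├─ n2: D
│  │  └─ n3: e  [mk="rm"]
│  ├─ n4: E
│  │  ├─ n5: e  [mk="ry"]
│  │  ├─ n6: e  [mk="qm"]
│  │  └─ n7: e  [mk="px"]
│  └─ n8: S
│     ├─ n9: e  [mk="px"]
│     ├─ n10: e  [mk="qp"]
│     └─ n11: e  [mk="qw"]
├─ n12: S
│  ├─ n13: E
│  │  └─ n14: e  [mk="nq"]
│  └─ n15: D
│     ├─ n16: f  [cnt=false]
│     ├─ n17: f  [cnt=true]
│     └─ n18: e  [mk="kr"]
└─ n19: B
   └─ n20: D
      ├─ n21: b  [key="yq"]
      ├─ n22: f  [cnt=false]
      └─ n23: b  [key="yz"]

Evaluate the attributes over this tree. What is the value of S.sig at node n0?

false

1. n3.mk = "rm"  [terminal]
2. n2.pre = 3  [len(e.mk) + 1]
3. n2.sig = true  [true]
4. n2.cnt = 18  [len(e.mk) + 16]
5. n4.cnt = 18  [D.cnt]
6. n5.mk = "ry"  [terminal]
7. n6.mk = "qm"  [terminal]
8. n7.mk = "px"  [terminal]
9. n4.wid = -7  [E.cnt * -1 + 11]
10. n4.mk = 4  [E.cnt * -1 + 22]
11. n4.fin = 18  [E.cnt]
12. n9.mk = "px"  [terminal]
13. n10.mk = "qp"  [terminal]
14. n11.mk = "qw"  [terminal]
15. n8.sig = false  [false]
16. n8.pre = true  [true]
17. n1.val = -7  [E.wid]
18. n1.idx = true  [E.mk > 3]
19. n13.cnt = 12  [12]
20. n14.mk = "nq"  [terminal]
21. n13.wid = 16  [E.cnt + 4]
22. n13.mk = 3  [E.cnt - 9]
23. n13.fin = 21  [21]
24. n16.cnt = false  [terminal]
25. n17.cnt = true  [terminal]
26. n18.mk = "kr"  [terminal]
27. n15.pre = 27  [27]
28. n15.sig = false  [f₁.cnt and f₀.cnt]
29. n15.cnt = 29  [len(e.mk) + 27]
30. n12.sig = false  [D.sig == true]
31. n12.pre = false  [D.sig == true]
32. n21.key = "yq"  [terminal]
33. n22.cnt = false  [terminal]
34. n23.key = "yz"  [terminal]
35. n20.pre = 3  [3]
36. n20.sig = false  [f.cnt == true]
37. n20.cnt = 17  [len(b₁.key) + 15]
38. n19.val = 17  [D.cnt * 2 - 17]
39. n19.idx = false  [D.sig == true]
40. n0.sig = false  [B₀.idx == false]
41. n0.pre = false  [B₀.val > -7]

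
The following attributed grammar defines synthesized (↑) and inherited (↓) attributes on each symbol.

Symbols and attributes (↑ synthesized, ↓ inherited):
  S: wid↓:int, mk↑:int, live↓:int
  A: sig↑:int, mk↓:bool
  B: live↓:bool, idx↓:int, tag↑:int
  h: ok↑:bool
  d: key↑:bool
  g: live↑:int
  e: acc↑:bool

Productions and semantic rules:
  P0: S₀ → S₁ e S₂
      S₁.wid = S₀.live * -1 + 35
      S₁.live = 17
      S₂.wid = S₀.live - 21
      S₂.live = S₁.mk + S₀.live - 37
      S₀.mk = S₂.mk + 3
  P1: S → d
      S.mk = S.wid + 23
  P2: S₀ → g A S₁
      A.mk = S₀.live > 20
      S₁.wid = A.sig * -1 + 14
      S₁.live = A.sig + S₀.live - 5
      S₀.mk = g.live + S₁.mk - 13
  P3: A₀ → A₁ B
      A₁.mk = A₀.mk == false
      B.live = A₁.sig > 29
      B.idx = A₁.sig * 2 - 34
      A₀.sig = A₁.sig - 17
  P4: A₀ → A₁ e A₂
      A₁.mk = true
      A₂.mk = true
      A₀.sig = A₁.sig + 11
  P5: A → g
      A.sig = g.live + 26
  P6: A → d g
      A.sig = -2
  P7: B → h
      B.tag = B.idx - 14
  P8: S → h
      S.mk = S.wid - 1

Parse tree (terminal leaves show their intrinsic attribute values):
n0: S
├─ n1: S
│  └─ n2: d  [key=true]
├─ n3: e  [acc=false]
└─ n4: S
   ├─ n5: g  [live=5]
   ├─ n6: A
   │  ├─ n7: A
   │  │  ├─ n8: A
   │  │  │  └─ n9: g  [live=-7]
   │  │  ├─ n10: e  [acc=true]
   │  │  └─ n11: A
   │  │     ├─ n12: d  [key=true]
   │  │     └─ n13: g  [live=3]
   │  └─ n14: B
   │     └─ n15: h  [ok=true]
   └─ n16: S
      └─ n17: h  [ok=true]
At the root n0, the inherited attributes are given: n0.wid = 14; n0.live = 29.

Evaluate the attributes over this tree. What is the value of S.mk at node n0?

-5

1. n0.wid = 14  [given at root]
2. n0.live = 29  [given at root]
3. n1.wid = 6  [S₀.live * -1 + 35]
4. n1.live = 17  [17]
5. n2.key = true  [terminal]
6. n1.mk = 29  [S.wid + 23]
7. n3.acc = false  [terminal]
8. n4.wid = 8  [S₀.live - 21]
9. n4.live = 21  [S₁.mk + S₀.live - 37]
10. n5.live = 5  [terminal]
11. n6.mk = true  [S₀.live > 20]
12. n7.mk = false  [A₀.mk == false]
13. n8.mk = true  [true]
14. n9.live = -7  [terminal]
15. n8.sig = 19  [g.live + 26]
16. n10.acc = true  [terminal]
17. n11.mk = true  [true]
18. n12.key = true  [terminal]
19. n13.live = 3  [terminal]
20. n11.sig = -2  [-2]
21. n7.sig = 30  [A₁.sig + 11]
22. n14.live = true  [A₁.sig > 29]
23. n14.idx = 26  [A₁.sig * 2 - 34]
24. n15.ok = true  [terminal]
25. n14.tag = 12  [B.idx - 14]
26. n6.sig = 13  [A₁.sig - 17]
27. n16.wid = 1  [A.sig * -1 + 14]
28. n16.live = 29  [A.sig + S₀.live - 5]
29. n17.ok = true  [terminal]
30. n16.mk = 0  [S.wid - 1]
31. n4.mk = -8  [g.live + S₁.mk - 13]
32. n0.mk = -5  [S₂.mk + 3]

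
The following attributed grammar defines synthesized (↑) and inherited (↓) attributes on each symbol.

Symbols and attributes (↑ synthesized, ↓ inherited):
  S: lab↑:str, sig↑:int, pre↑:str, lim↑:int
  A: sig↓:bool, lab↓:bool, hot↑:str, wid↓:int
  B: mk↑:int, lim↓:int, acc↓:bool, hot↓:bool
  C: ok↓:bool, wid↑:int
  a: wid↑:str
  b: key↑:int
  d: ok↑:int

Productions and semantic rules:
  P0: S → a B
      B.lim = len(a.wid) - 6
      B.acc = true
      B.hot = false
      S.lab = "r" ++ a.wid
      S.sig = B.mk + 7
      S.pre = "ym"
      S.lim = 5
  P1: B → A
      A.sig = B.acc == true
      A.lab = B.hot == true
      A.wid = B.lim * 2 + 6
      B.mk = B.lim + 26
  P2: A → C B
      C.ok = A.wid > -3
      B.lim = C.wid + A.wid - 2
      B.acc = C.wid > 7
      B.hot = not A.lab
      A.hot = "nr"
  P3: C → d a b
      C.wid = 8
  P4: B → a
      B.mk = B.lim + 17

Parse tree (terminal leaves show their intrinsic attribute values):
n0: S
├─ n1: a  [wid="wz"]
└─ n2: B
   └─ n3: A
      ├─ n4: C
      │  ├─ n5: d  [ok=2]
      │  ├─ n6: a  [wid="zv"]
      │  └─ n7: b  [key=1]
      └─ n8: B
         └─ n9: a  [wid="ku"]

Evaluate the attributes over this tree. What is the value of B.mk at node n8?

1. n1.wid = "wz"  [terminal]
2. n2.lim = -4  [len(a.wid) - 6]
3. n2.acc = true  [true]
4. n2.hot = false  [false]
5. n3.sig = true  [B.acc == true]
6. n3.lab = false  [B.hot == true]
7. n3.wid = -2  [B.lim * 2 + 6]
8. n4.ok = true  [A.wid > -3]
9. n5.ok = 2  [terminal]
10. n6.wid = "zv"  [terminal]
11. n7.key = 1  [terminal]
12. n4.wid = 8  [8]
13. n8.lim = 4  [C.wid + A.wid - 2]
14. n8.acc = true  [C.wid > 7]
15. n8.hot = true  [not A.lab]
16. n9.wid = "ku"  [terminal]
17. n8.mk = 21  [B.lim + 17]
18. n3.hot = "nr"  ["nr"]
19. n2.mk = 22  [B.lim + 26]
20. n0.lab = "rwz"  ["r" ++ a.wid]
21. n0.sig = 29  [B.mk + 7]
22. n0.pre = "ym"  ["ym"]
23. n0.lim = 5  [5]

21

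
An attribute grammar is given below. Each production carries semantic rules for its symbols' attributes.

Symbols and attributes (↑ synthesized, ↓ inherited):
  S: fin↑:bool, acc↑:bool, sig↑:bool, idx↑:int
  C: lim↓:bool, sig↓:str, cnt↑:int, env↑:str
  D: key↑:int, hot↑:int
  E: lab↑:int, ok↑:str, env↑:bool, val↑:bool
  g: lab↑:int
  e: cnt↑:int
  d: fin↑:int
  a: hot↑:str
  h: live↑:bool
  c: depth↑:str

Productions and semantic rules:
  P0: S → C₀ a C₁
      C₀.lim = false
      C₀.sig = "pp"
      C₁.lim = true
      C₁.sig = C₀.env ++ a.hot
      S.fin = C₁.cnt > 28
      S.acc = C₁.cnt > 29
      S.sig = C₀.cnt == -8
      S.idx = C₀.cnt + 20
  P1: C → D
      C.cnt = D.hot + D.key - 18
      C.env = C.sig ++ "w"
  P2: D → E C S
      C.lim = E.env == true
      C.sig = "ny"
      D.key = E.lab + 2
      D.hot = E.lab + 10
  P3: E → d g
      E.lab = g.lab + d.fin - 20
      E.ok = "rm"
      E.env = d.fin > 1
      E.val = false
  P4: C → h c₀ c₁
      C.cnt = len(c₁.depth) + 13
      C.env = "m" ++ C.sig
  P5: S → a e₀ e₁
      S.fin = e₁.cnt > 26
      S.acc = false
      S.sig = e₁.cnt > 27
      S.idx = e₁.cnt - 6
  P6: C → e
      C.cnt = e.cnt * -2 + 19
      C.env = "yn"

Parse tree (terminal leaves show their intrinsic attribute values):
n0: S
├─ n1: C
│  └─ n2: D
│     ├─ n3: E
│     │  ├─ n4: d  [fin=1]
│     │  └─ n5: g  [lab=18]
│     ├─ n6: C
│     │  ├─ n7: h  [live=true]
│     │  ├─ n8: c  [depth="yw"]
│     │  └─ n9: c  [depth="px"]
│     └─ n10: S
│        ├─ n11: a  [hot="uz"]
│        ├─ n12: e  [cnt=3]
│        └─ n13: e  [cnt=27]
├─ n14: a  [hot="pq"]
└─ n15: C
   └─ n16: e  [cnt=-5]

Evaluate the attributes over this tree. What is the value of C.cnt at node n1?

-8

1. n1.lim = false  [false]
2. n1.sig = "pp"  ["pp"]
3. n4.fin = 1  [terminal]
4. n5.lab = 18  [terminal]
5. n3.lab = -1  [g.lab + d.fin - 20]
6. n3.ok = "rm"  ["rm"]
7. n3.env = false  [d.fin > 1]
8. n3.val = false  [false]
9. n6.lim = false  [E.env == true]
10. n6.sig = "ny"  ["ny"]
11. n7.live = true  [terminal]
12. n8.depth = "yw"  [terminal]
13. n9.depth = "px"  [terminal]
14. n6.cnt = 15  [len(c₁.depth) + 13]
15. n6.env = "mny"  ["m" ++ C.sig]
16. n11.hot = "uz"  [terminal]
17. n12.cnt = 3  [terminal]
18. n13.cnt = 27  [terminal]
19. n10.fin = true  [e₁.cnt > 26]
20. n10.acc = false  [false]
21. n10.sig = false  [e₁.cnt > 27]
22. n10.idx = 21  [e₁.cnt - 6]
23. n2.key = 1  [E.lab + 2]
24. n2.hot = 9  [E.lab + 10]
25. n1.cnt = -8  [D.hot + D.key - 18]
26. n1.env = "ppw"  [C.sig ++ "w"]
27. n14.hot = "pq"  [terminal]
28. n15.lim = true  [true]
29. n15.sig = "ppwpq"  [C₀.env ++ a.hot]
30. n16.cnt = -5  [terminal]
31. n15.cnt = 29  [e.cnt * -2 + 19]
32. n15.env = "yn"  ["yn"]
33. n0.fin = true  [C₁.cnt > 28]
34. n0.acc = false  [C₁.cnt > 29]
35. n0.sig = true  [C₀.cnt == -8]
36. n0.idx = 12  [C₀.cnt + 20]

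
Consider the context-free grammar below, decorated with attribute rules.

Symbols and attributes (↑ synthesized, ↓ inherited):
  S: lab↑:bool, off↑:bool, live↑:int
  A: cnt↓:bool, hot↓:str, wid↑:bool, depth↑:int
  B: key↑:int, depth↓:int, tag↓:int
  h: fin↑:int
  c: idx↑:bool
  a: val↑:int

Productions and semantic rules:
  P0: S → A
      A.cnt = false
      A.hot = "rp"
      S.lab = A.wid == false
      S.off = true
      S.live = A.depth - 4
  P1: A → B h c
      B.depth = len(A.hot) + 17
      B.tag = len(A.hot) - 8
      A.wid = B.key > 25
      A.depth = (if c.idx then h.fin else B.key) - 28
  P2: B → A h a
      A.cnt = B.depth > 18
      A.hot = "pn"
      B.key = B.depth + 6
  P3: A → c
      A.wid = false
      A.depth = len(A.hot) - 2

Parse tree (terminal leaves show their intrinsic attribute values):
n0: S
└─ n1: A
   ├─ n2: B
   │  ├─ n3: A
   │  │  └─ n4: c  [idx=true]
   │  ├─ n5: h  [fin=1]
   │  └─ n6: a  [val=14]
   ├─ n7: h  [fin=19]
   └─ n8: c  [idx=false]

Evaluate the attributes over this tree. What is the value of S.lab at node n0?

true

1. n1.cnt = false  [false]
2. n1.hot = "rp"  ["rp"]
3. n2.depth = 19  [len(A.hot) + 17]
4. n2.tag = -6  [len(A.hot) - 8]
5. n3.cnt = true  [B.depth > 18]
6. n3.hot = "pn"  ["pn"]
7. n4.idx = true  [terminal]
8. n3.wid = false  [false]
9. n3.depth = 0  [len(A.hot) - 2]
10. n5.fin = 1  [terminal]
11. n6.val = 14  [terminal]
12. n2.key = 25  [B.depth + 6]
13. n7.fin = 19  [terminal]
14. n8.idx = false  [terminal]
15. n1.wid = false  [B.key > 25]
16. n1.depth = -3  [(if c.idx then h.fin else B.key) - 28]
17. n0.lab = true  [A.wid == false]
18. n0.off = true  [true]
19. n0.live = -7  [A.depth - 4]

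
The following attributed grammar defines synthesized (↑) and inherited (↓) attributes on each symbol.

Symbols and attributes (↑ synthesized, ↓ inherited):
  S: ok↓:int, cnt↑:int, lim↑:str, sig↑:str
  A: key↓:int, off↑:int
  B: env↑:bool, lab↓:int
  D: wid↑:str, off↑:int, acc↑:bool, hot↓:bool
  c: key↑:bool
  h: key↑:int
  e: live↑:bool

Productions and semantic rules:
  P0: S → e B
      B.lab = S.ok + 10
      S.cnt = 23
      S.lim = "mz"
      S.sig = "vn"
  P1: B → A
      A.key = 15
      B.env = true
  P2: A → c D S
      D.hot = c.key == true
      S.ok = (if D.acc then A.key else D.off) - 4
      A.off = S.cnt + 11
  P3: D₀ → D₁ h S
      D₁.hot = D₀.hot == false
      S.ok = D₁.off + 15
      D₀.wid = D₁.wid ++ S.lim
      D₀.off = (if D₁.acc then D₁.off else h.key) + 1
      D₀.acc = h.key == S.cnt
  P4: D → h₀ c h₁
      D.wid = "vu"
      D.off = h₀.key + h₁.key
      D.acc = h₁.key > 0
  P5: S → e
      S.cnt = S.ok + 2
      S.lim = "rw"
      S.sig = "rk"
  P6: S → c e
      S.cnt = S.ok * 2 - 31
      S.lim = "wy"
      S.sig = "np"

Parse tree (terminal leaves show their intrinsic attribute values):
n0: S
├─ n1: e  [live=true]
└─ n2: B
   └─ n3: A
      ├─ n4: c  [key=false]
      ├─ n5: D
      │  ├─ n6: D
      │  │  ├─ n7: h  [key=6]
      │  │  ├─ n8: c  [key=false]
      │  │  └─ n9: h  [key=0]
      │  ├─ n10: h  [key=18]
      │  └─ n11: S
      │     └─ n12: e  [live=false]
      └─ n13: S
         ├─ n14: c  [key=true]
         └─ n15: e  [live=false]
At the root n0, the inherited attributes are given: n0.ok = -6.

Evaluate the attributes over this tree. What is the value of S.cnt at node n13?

-1

1. n0.ok = -6  [given at root]
2. n1.live = true  [terminal]
3. n2.lab = 4  [S.ok + 10]
4. n3.key = 15  [15]
5. n4.key = false  [terminal]
6. n5.hot = false  [c.key == true]
7. n6.hot = true  [D₀.hot == false]
8. n7.key = 6  [terminal]
9. n8.key = false  [terminal]
10. n9.key = 0  [terminal]
11. n6.wid = "vu"  ["vu"]
12. n6.off = 6  [h₀.key + h₁.key]
13. n6.acc = false  [h₁.key > 0]
14. n10.key = 18  [terminal]
15. n11.ok = 21  [D₁.off + 15]
16. n12.live = false  [terminal]
17. n11.cnt = 23  [S.ok + 2]
18. n11.lim = "rw"  ["rw"]
19. n11.sig = "rk"  ["rk"]
20. n5.wid = "vurw"  [D₁.wid ++ S.lim]
21. n5.off = 19  [(if D₁.acc then D₁.off else h.key) + 1]
22. n5.acc = false  [h.key == S.cnt]
23. n13.ok = 15  [(if D.acc then A.key else D.off) - 4]
24. n14.key = true  [terminal]
25. n15.live = false  [terminal]
26. n13.cnt = -1  [S.ok * 2 - 31]
27. n13.lim = "wy"  ["wy"]
28. n13.sig = "np"  ["np"]
29. n3.off = 10  [S.cnt + 11]
30. n2.env = true  [true]
31. n0.cnt = 23  [23]
32. n0.lim = "mz"  ["mz"]
33. n0.sig = "vn"  ["vn"]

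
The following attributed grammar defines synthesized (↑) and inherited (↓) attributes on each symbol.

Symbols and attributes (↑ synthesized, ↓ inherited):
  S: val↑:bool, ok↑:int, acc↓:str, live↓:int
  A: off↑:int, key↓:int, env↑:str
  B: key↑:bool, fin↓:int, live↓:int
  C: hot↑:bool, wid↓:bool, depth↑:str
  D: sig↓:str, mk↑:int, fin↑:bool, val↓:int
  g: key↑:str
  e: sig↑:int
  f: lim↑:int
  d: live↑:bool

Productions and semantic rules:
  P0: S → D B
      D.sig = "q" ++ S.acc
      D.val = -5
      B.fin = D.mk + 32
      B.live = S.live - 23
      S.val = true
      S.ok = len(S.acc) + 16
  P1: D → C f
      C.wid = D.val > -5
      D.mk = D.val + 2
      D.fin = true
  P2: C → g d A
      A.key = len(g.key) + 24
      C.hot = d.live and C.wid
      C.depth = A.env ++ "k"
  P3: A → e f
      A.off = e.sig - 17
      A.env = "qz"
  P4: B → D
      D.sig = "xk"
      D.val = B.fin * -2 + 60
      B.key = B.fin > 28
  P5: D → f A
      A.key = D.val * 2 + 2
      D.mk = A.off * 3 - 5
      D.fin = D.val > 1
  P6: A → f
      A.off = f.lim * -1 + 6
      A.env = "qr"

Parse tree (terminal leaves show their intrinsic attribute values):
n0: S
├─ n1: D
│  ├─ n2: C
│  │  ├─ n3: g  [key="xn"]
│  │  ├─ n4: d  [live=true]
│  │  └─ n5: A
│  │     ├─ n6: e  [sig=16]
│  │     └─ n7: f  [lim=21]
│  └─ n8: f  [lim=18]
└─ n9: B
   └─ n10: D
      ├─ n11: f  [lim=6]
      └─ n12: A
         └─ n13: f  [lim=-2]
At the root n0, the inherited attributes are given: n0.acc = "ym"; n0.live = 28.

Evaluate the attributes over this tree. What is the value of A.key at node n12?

6

1. n0.acc = "ym"  [given at root]
2. n0.live = 28  [given at root]
3. n1.sig = "qym"  ["q" ++ S.acc]
4. n1.val = -5  [-5]
5. n2.wid = false  [D.val > -5]
6. n3.key = "xn"  [terminal]
7. n4.live = true  [terminal]
8. n5.key = 26  [len(g.key) + 24]
9. n6.sig = 16  [terminal]
10. n7.lim = 21  [terminal]
11. n5.off = -1  [e.sig - 17]
12. n5.env = "qz"  ["qz"]
13. n2.hot = false  [d.live and C.wid]
14. n2.depth = "qzk"  [A.env ++ "k"]
15. n8.lim = 18  [terminal]
16. n1.mk = -3  [D.val + 2]
17. n1.fin = true  [true]
18. n9.fin = 29  [D.mk + 32]
19. n9.live = 5  [S.live - 23]
20. n10.sig = "xk"  ["xk"]
21. n10.val = 2  [B.fin * -2 + 60]
22. n11.lim = 6  [terminal]
23. n12.key = 6  [D.val * 2 + 2]
24. n13.lim = -2  [terminal]
25. n12.off = 8  [f.lim * -1 + 6]
26. n12.env = "qr"  ["qr"]
27. n10.mk = 19  [A.off * 3 - 5]
28. n10.fin = true  [D.val > 1]
29. n9.key = true  [B.fin > 28]
30. n0.val = true  [true]
31. n0.ok = 18  [len(S.acc) + 16]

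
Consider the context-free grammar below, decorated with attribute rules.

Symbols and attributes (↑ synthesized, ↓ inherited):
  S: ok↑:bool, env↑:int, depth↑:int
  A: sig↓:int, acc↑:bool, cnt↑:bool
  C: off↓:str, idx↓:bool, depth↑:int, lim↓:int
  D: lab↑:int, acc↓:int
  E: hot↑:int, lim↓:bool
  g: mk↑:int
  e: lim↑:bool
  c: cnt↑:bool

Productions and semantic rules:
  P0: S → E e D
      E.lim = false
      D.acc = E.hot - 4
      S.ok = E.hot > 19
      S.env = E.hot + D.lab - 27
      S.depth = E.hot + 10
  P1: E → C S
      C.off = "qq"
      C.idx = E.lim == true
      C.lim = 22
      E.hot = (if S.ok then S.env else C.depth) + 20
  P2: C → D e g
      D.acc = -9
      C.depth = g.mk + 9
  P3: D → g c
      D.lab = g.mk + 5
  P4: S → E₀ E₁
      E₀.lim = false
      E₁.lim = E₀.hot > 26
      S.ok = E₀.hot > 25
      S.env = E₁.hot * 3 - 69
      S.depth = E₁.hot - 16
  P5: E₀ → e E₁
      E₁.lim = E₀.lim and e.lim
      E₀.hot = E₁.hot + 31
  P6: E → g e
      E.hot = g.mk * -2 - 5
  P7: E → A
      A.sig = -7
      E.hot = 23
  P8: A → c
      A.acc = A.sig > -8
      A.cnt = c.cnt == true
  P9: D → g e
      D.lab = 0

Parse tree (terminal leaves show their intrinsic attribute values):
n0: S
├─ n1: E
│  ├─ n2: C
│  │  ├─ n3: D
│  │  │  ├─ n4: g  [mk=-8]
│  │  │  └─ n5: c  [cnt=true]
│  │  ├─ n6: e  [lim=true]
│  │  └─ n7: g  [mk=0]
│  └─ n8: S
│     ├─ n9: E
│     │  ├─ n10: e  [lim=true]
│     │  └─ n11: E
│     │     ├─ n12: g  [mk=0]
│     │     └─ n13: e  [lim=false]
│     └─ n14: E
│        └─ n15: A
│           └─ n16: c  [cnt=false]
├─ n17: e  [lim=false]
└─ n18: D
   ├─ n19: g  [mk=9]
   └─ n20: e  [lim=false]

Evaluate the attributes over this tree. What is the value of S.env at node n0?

1. n1.lim = false  [false]
2. n2.off = "qq"  ["qq"]
3. n2.idx = false  [E.lim == true]
4. n2.lim = 22  [22]
5. n3.acc = -9  [-9]
6. n4.mk = -8  [terminal]
7. n5.cnt = true  [terminal]
8. n3.lab = -3  [g.mk + 5]
9. n6.lim = true  [terminal]
10. n7.mk = 0  [terminal]
11. n2.depth = 9  [g.mk + 9]
12. n9.lim = false  [false]
13. n10.lim = true  [terminal]
14. n11.lim = false  [E₀.lim and e.lim]
15. n12.mk = 0  [terminal]
16. n13.lim = false  [terminal]
17. n11.hot = -5  [g.mk * -2 - 5]
18. n9.hot = 26  [E₁.hot + 31]
19. n14.lim = false  [E₀.hot > 26]
20. n15.sig = -7  [-7]
21. n16.cnt = false  [terminal]
22. n15.acc = true  [A.sig > -8]
23. n15.cnt = false  [c.cnt == true]
24. n14.hot = 23  [23]
25. n8.ok = true  [E₀.hot > 25]
26. n8.env = 0  [E₁.hot * 3 - 69]
27. n8.depth = 7  [E₁.hot - 16]
28. n1.hot = 20  [(if S.ok then S.env else C.depth) + 20]
29. n17.lim = false  [terminal]
30. n18.acc = 16  [E.hot - 4]
31. n19.mk = 9  [terminal]
32. n20.lim = false  [terminal]
33. n18.lab = 0  [0]
34. n0.ok = true  [E.hot > 19]
35. n0.env = -7  [E.hot + D.lab - 27]
36. n0.depth = 30  [E.hot + 10]

-7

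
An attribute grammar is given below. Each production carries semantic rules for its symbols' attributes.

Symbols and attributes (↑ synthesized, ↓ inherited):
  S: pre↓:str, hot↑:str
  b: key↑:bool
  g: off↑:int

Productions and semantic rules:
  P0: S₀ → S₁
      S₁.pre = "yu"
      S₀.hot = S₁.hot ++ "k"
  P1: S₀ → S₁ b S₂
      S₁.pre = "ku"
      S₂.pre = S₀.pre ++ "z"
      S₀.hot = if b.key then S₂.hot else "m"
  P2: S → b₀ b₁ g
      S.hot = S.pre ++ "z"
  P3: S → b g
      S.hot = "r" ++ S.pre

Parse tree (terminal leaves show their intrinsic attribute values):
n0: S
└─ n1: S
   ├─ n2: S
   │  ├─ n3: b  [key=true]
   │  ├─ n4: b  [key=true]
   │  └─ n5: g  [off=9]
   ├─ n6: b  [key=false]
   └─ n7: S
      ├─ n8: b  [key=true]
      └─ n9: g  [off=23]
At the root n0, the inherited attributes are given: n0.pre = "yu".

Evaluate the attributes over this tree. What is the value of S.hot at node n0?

1. n0.pre = "yu"  [given at root]
2. n1.pre = "yu"  ["yu"]
3. n2.pre = "ku"  ["ku"]
4. n3.key = true  [terminal]
5. n4.key = true  [terminal]
6. n5.off = 9  [terminal]
7. n2.hot = "kuz"  [S.pre ++ "z"]
8. n6.key = false  [terminal]
9. n7.pre = "yuz"  [S₀.pre ++ "z"]
10. n8.key = true  [terminal]
11. n9.off = 23  [terminal]
12. n7.hot = "ryuz"  ["r" ++ S.pre]
13. n1.hot = "m"  [if b.key then S₂.hot else "m"]
14. n0.hot = "mk"  [S₁.hot ++ "k"]

"mk"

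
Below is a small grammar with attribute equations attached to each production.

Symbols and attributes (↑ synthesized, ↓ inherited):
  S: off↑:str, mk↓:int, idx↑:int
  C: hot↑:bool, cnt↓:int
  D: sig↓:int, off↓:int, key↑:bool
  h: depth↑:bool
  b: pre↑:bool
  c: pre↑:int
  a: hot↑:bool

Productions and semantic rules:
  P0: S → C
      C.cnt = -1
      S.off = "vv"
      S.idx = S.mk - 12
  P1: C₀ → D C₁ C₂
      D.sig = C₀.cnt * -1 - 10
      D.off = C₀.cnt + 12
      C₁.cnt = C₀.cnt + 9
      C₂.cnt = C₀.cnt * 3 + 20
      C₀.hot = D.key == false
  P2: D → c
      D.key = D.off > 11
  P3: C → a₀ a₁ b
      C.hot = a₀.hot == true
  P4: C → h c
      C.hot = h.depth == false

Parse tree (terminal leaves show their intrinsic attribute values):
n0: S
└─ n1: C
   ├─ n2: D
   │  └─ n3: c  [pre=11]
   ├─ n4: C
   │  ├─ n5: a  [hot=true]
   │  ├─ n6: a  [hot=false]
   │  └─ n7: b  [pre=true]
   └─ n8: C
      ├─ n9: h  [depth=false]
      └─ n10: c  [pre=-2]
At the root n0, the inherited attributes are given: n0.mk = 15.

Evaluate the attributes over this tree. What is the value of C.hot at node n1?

1. n0.mk = 15  [given at root]
2. n1.cnt = -1  [-1]
3. n2.sig = -9  [C₀.cnt * -1 - 10]
4. n2.off = 11  [C₀.cnt + 12]
5. n3.pre = 11  [terminal]
6. n2.key = false  [D.off > 11]
7. n4.cnt = 8  [C₀.cnt + 9]
8. n5.hot = true  [terminal]
9. n6.hot = false  [terminal]
10. n7.pre = true  [terminal]
11. n4.hot = true  [a₀.hot == true]
12. n8.cnt = 17  [C₀.cnt * 3 + 20]
13. n9.depth = false  [terminal]
14. n10.pre = -2  [terminal]
15. n8.hot = true  [h.depth == false]
16. n1.hot = true  [D.key == false]
17. n0.off = "vv"  ["vv"]
18. n0.idx = 3  [S.mk - 12]

true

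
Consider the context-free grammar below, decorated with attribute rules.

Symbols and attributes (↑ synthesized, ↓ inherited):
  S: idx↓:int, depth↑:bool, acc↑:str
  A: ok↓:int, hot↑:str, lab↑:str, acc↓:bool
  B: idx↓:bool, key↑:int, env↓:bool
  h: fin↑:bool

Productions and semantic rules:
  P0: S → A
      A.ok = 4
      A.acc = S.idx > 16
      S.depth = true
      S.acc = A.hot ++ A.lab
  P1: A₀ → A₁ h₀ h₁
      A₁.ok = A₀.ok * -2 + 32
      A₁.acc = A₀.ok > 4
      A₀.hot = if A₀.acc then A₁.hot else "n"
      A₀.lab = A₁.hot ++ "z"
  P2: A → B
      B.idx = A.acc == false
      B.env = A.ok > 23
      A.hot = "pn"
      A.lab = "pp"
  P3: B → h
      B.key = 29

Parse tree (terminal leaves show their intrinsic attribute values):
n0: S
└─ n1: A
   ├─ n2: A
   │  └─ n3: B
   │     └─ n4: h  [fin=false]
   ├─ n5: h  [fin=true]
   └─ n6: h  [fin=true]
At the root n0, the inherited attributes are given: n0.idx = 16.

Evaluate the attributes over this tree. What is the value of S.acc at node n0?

"npnz"

1. n0.idx = 16  [given at root]
2. n1.ok = 4  [4]
3. n1.acc = false  [S.idx > 16]
4. n2.ok = 24  [A₀.ok * -2 + 32]
5. n2.acc = false  [A₀.ok > 4]
6. n3.idx = true  [A.acc == false]
7. n3.env = true  [A.ok > 23]
8. n4.fin = false  [terminal]
9. n3.key = 29  [29]
10. n2.hot = "pn"  ["pn"]
11. n2.lab = "pp"  ["pp"]
12. n5.fin = true  [terminal]
13. n6.fin = true  [terminal]
14. n1.hot = "n"  [if A₀.acc then A₁.hot else "n"]
15. n1.lab = "pnz"  [A₁.hot ++ "z"]
16. n0.depth = true  [true]
17. n0.acc = "npnz"  [A.hot ++ A.lab]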